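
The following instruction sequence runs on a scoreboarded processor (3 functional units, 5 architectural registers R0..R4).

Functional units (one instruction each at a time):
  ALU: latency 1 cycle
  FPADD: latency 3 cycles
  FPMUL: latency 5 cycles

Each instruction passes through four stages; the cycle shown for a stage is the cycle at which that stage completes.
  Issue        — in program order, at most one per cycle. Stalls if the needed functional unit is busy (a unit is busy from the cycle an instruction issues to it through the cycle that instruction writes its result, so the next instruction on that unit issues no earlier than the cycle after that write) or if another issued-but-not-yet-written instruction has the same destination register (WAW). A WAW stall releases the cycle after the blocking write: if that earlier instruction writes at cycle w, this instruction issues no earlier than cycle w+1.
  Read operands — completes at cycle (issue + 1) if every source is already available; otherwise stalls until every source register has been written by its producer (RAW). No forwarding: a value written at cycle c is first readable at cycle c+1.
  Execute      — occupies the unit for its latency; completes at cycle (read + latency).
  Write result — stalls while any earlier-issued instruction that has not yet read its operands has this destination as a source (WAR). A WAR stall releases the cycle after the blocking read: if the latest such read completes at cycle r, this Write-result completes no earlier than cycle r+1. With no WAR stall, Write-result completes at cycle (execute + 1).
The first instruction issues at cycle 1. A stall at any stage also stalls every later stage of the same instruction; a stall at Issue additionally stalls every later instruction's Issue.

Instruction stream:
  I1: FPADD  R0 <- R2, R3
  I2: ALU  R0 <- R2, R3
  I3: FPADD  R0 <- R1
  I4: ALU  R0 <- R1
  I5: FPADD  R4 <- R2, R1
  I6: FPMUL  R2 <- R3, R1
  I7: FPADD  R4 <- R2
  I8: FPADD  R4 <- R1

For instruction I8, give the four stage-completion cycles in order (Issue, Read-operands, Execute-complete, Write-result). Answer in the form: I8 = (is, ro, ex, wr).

  I1 | 1 | 2 | 5 | 6
  I2 | 7 | 8 | 9 | 10   WAW R0: wait I1 write@6
  I3 | 11 | 12 | 15 | 16   WAW R0: wait I2 write@10
  I4 | 17 | 18 | 19 | 20   WAW R0: wait I3 write@16
  I5 | 18 | 19 | 22 | 23
  I6 | 19 | 20 | 25 | 26
  I7 | 24 | 27 | 30 | 31   struct: FPADD busy until I5 writes@23 · RAW R2: wait I6 write@26
  I8 | 32 | 33 | 36 | 37   struct: FPADD busy until I7 writes@31

I8 = (32, 33, 36, 37)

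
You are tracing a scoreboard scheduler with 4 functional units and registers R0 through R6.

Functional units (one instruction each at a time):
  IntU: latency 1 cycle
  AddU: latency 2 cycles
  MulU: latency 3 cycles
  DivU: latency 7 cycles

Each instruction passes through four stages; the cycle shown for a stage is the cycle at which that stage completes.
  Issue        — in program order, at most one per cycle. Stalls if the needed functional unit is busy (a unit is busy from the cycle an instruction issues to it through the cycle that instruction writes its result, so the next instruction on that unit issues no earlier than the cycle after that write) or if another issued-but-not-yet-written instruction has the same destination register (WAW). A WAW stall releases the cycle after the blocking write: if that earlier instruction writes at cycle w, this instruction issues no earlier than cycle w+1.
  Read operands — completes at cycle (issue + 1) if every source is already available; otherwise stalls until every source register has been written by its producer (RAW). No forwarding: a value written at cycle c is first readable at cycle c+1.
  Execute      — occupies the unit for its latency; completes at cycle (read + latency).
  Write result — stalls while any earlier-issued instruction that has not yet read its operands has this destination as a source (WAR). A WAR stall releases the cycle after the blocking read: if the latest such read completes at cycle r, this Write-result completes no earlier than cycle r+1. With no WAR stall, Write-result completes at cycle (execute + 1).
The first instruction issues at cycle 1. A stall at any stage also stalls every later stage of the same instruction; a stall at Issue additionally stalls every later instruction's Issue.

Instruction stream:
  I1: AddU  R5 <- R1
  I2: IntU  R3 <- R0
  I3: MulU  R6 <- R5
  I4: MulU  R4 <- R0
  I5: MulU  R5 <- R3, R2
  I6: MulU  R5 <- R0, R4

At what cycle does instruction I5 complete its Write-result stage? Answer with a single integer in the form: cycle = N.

cycle = 22

c1: issue I1 (AddU)
c2: I1 read-ops · issue I2 (IntU)
c3: I2 read-ops · issue I3 (MulU)
c4: I1 finished on AddU · I2 finished on IntU
c5: I1→R5 · I2→R3
c6: I3 read-ops
c9: I3 finished on MulU
c10: I3→R6
c11: issue I4 (MulU)
c12: I4 read-ops
c15: I4 finished on MulU
c16: I4→R4
c17: issue I5 (MulU)
c18: I5 read-ops
c21: I5 finished on MulU
c22: I5→R5
c23: issue I6 (MulU)
c24: I6 read-ops
c27: I6 finished on MulU
c28: I6→R5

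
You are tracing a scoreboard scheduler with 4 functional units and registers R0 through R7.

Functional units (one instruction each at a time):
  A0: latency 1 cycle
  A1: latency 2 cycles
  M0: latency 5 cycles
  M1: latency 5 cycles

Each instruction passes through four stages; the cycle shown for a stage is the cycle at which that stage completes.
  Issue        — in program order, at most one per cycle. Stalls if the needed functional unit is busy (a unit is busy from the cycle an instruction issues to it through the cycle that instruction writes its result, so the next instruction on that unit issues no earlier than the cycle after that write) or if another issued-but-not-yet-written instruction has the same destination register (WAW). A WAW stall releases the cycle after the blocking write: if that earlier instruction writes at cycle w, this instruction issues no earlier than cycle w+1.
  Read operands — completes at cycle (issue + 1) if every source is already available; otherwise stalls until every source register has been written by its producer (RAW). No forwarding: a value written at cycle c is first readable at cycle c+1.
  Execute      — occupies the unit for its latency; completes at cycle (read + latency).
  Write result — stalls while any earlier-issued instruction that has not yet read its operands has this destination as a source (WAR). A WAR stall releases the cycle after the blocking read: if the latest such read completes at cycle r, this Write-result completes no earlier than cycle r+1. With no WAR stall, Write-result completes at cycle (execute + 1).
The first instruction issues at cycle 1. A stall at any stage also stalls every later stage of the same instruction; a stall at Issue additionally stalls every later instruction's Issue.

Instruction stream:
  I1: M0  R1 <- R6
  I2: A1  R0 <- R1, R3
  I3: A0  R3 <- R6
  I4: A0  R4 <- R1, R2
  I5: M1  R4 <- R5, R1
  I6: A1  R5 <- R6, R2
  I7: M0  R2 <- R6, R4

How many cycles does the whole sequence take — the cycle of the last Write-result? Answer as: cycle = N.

cycle = 29

[1] I1 issues→M0
[2] I1 reads, I2 issues→A1
[3] I3 issues→A0
[4] I3 reads
[5] I3 exec-done
[7] I1 exec-done
[8] I1 writes R1
[9] I2 reads
[10] I3 writes R3
[11] I2 exec-done, I4 issues→A0
[12] I2 writes R0, I4 reads
[13] I4 exec-done
[14] I4 writes R4
[15] I5 issues→M1
[16] I5 reads, I6 issues→A1
[17] I6 reads, I7 issues→M0
[19] I6 exec-done
[20] I6 writes R5
[21] I5 exec-done
[22] I5 writes R4
[23] I7 reads
[28] I7 exec-done
[29] I7 writes R2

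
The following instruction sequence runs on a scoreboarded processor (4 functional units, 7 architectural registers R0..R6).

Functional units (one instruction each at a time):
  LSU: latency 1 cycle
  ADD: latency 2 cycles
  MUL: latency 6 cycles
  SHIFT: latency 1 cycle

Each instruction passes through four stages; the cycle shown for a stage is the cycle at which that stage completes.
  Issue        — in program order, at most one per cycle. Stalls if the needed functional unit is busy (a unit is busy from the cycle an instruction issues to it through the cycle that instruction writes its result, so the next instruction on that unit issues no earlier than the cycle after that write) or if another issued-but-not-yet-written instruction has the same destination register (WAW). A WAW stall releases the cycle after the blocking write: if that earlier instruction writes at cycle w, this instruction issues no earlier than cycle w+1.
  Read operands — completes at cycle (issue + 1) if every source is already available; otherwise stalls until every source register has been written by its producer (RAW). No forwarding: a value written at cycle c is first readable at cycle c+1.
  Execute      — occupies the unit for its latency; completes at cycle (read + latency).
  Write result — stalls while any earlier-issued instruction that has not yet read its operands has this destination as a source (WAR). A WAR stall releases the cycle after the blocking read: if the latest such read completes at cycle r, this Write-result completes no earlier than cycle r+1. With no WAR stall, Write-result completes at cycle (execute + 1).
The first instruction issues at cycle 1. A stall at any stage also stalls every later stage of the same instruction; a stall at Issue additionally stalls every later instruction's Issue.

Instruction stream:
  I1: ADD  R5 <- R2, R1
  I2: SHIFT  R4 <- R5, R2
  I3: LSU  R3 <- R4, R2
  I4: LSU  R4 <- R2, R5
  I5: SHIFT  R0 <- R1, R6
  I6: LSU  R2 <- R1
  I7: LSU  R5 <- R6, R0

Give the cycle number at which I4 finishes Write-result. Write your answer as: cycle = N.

cycle = 15

I1  is:1  ro:2  ex:4  wr:5
I2  is:2  ro:6  ex:7  wr:8  — RAW R5: wait I1 write@5
I3  is:3  ro:9  ex:10  wr:11  — RAW R4: wait I2 write@8
I4  is:12  ro:13  ex:14  wr:15  — struct: LSU busy until I3 writes@11
I5  is:13  ro:14  ex:15  wr:16
I6  is:16  ro:17  ex:18  wr:19  — struct: LSU busy until I4 writes@15
I7  is:20  ro:21  ex:22  wr:23  — struct: LSU busy until I6 writes@19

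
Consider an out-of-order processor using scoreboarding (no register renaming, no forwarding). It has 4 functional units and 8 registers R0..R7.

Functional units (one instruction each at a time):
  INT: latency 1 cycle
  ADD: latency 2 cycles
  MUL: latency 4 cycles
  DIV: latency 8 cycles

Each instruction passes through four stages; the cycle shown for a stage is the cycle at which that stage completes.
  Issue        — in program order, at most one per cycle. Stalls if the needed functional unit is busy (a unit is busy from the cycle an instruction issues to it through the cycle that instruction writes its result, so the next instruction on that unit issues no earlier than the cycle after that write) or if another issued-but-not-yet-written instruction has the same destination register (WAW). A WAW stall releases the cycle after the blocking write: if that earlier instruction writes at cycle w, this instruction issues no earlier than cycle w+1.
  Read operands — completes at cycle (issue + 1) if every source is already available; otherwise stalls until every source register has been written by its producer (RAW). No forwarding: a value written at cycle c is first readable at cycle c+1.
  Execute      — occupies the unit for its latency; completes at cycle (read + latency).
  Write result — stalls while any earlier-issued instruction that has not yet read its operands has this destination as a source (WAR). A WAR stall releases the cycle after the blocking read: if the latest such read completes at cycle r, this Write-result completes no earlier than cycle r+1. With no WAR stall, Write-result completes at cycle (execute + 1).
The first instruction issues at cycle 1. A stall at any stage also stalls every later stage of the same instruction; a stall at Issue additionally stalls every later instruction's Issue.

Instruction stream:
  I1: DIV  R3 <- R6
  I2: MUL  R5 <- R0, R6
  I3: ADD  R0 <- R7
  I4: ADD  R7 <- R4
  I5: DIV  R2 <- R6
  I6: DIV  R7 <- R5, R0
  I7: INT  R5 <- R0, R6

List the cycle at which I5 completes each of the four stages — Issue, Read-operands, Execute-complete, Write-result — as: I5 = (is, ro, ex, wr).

I5 = (12, 13, 21, 22)

cycle 1: I1→DIV
cycle 2: I1 RO · I2→MUL
cycle 3: I2 RO · I3→ADD
cycle 4: I3 RO
cycle 6: I3 EX
cycle 7: I2 EX · I3 WR R0
cycle 8: I2 WR R5 · I4→ADD
cycle 9: I4 RO
cycle 10: I1 EX
cycle 11: I1 WR R3 · I4 EX
cycle 12: I4 WR R7 · I5→DIV
cycle 13: I5 RO
cycle 21: I5 EX
cycle 22: I5 WR R2
cycle 23: I6→DIV
cycle 24: I6 RO · I7→INT
cycle 25: I7 RO
cycle 26: I7 EX
cycle 27: I7 WR R5
cycle 32: I6 EX
cycle 33: I6 WR R7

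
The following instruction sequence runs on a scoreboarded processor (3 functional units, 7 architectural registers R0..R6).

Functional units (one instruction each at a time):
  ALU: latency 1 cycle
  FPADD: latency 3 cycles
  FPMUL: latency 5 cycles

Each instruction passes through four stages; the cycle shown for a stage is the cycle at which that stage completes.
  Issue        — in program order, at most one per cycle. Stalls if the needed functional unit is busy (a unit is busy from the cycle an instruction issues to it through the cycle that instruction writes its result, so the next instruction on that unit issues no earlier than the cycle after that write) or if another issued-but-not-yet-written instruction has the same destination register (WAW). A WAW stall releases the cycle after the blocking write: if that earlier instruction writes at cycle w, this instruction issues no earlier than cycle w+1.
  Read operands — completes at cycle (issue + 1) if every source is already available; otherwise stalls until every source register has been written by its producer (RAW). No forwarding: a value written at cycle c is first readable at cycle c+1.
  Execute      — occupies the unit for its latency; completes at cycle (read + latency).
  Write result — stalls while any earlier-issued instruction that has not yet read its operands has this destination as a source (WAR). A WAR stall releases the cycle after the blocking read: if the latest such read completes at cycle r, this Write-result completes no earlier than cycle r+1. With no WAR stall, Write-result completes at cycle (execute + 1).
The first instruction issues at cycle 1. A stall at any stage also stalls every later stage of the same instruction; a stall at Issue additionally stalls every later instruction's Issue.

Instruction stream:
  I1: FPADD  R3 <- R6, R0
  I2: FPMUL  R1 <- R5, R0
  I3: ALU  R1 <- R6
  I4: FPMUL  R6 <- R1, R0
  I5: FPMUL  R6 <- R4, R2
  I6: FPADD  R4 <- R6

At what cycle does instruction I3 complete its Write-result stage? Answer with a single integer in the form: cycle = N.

[I1] 1/2/5/6
[I2] 2/3/8/9
[I3] 10/11/12/13  (WAW R1: wait I2 write@9)
[I4] 11/14/19/20  (RAW R1: wait I3 write@13)
[I5] 21/22/27/28  (struct: FPMUL busy until I4 writes@20)
[I6] 22/29/32/33  (RAW R6: wait I5 write@28)

cycle = 13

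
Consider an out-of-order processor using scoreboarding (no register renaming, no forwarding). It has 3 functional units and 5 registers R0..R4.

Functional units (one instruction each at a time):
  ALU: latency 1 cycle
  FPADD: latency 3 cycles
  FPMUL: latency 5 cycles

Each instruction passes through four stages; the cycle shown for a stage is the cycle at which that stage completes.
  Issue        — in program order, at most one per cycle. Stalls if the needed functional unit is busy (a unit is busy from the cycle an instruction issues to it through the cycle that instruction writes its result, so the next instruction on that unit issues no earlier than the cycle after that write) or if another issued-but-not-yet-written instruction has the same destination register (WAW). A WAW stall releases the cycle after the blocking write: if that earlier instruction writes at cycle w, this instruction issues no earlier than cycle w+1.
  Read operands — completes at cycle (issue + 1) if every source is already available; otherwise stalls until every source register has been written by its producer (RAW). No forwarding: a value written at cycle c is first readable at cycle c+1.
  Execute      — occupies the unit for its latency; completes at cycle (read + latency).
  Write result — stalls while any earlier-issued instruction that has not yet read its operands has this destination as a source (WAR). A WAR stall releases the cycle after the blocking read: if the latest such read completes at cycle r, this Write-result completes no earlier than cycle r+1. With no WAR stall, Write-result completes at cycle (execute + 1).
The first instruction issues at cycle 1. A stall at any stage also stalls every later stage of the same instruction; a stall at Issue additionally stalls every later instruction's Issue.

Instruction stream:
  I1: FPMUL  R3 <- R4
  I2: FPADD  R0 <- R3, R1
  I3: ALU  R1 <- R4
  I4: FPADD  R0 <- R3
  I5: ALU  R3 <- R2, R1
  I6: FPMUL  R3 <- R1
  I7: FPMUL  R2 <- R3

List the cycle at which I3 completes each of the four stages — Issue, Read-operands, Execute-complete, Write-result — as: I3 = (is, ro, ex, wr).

I3 = (3, 4, 5, 10)

cycle 1: issue I1 (FPMUL)
cycle 2: I1 read-ops · issue I2 (FPADD)
cycle 3: issue I3 (ALU)
cycle 4: I3 read-ops
cycle 5: I3 finished on ALU
cycle 7: I1 finished on FPMUL
cycle 8: I1→R3
cycle 9: I2 read-ops
cycle 10: I3→R1
cycle 12: I2 finished on FPADD
cycle 13: I2→R0
cycle 14: issue I4 (FPADD)
cycle 15: I4 read-ops · issue I5 (ALU)
cycle 16: I5 read-ops
cycle 17: I5 finished on ALU
cycle 18: I4 finished on FPADD · I5→R3
cycle 19: I4→R0 · issue I6 (FPMUL)
cycle 20: I6 read-ops
cycle 25: I6 finished on FPMUL
cycle 26: I6→R3
cycle 27: issue I7 (FPMUL)
cycle 28: I7 read-ops
cycle 33: I7 finished on FPMUL
cycle 34: I7→R2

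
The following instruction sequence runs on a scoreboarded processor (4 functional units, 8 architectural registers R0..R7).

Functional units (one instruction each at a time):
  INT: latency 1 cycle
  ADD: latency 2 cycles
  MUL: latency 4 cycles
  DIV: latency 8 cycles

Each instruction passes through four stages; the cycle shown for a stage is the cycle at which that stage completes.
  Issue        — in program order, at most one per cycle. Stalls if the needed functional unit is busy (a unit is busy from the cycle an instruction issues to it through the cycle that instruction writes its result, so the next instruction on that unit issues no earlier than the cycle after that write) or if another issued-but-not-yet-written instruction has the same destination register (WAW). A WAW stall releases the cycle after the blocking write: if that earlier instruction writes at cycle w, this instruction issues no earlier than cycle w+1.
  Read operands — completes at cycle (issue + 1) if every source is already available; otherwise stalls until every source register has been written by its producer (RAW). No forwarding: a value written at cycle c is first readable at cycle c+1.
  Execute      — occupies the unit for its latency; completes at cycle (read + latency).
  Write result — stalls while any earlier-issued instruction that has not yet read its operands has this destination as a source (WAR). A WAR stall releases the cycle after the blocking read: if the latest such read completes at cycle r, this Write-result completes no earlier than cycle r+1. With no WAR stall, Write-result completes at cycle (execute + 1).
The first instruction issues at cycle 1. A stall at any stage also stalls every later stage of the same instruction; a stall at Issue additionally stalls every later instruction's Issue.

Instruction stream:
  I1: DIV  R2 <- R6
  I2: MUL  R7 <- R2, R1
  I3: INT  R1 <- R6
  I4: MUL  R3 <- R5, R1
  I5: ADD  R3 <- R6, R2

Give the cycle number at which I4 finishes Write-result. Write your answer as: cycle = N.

I1  is:1  ro:2  ex:10  wr:11
I2  is:2  ro:12  ex:16  wr:17  — RAW R2: wait I1 write@11
I3  is:3  ro:4  ex:5  wr:13  — WAR R1: wait I2 read@12
I4  is:18  ro:19  ex:23  wr:24  — struct: MUL busy until I2 writes@17
I5  is:25  ro:26  ex:28  wr:29  — WAW R3: wait I4 write@24

cycle = 24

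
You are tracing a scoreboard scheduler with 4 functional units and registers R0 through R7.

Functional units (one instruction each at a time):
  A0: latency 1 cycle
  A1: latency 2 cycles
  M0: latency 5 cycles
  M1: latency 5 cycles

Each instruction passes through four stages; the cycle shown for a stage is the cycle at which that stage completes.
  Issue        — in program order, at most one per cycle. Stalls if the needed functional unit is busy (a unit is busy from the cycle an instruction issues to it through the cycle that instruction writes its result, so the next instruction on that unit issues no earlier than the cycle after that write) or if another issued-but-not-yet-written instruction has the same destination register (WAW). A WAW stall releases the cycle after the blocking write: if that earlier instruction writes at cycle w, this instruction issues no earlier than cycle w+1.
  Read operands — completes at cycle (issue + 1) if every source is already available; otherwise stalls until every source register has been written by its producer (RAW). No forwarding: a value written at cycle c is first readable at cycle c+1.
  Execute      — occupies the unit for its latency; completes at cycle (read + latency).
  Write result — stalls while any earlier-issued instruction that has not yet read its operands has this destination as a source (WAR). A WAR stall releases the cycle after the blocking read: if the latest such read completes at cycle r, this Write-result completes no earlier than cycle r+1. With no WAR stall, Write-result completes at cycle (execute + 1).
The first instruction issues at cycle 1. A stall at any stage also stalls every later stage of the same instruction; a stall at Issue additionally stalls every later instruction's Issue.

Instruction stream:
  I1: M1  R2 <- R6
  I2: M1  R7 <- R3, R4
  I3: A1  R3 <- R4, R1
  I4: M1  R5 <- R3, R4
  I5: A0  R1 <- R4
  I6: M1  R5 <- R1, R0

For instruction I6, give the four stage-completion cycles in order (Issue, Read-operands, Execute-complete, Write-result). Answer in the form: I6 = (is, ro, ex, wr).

t=1  issue I1 (M1)
t=2  I1 read-ops
t=7  I1 finished on M1
t=8  I1→R2
t=9  issue I2 (M1)
t=10  I2 read-ops, issue I3 (A1)
t=11  I3 read-ops
t=13  I3 finished on A1
t=14  I3→R3
t=15  I2 finished on M1
t=16  I2→R7
t=17  issue I4 (M1)
t=18  I4 read-ops, issue I5 (A0)
t=19  I5 read-ops
t=20  I5 finished on A0
t=21  I5→R1
t=23  I4 finished on M1
t=24  I4→R5
t=25  issue I6 (M1)
t=26  I6 read-ops
t=31  I6 finished on M1
t=32  I6→R5

I6 = (25, 26, 31, 32)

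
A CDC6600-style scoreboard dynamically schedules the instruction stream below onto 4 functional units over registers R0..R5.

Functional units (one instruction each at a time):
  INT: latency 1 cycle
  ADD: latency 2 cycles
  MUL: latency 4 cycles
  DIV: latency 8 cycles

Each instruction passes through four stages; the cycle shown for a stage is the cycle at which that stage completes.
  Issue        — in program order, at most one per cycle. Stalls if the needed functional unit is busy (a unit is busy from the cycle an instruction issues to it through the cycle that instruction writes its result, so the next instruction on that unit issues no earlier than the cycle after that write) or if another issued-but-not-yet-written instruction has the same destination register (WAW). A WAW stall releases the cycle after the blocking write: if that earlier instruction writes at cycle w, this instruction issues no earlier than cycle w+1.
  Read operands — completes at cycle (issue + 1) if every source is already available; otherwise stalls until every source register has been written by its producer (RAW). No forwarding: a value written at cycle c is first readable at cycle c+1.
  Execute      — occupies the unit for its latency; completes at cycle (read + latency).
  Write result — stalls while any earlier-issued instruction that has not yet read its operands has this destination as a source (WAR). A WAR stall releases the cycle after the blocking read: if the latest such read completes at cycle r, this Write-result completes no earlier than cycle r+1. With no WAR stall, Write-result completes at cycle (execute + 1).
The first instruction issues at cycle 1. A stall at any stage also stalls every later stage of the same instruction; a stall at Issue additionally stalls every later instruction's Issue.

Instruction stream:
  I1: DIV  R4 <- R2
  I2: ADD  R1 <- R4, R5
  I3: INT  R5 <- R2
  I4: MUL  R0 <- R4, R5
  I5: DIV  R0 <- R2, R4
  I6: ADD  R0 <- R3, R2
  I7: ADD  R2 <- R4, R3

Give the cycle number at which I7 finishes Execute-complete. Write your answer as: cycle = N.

cycle = 39

c1: I1 issues→DIV
c2: I1 reads · I2 issues→ADD
c3: I3 issues→INT
c4: I3 reads · I4 issues→MUL
c5: I3 exec-done
c10: I1 exec-done
c11: I1 writes R4
c12: I2 reads
c13: I3 writes R5
c14: I2 exec-done · I4 reads
c15: I2 writes R1
c18: I4 exec-done
c19: I4 writes R0
c20: I5 issues→DIV
c21: I5 reads
c29: I5 exec-done
c30: I5 writes R0
c31: I6 issues→ADD
c32: I6 reads
c34: I6 exec-done
c35: I6 writes R0
c36: I7 issues→ADD
c37: I7 reads
c39: I7 exec-done
c40: I7 writes R2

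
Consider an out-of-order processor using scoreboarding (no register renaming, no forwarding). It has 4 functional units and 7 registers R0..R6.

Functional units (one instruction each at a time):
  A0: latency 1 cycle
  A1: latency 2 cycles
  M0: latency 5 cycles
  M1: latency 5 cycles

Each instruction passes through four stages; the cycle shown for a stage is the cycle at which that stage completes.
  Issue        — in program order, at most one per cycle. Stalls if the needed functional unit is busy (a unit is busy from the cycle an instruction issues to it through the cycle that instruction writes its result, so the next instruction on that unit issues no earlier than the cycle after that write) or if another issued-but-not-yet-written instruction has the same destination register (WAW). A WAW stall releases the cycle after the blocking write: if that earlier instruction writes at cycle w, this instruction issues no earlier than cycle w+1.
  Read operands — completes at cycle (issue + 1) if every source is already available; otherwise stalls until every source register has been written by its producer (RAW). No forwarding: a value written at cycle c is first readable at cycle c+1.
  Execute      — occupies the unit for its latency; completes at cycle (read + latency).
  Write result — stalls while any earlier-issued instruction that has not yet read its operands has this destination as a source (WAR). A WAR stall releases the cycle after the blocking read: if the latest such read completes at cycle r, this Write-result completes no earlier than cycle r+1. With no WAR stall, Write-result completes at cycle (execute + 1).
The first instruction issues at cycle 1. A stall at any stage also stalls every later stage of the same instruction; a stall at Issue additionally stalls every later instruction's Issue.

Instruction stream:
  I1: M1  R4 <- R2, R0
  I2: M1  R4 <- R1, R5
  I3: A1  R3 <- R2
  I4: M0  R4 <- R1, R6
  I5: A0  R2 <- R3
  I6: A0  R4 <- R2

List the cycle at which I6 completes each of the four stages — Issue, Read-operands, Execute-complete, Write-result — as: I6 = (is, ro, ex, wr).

I6 = (25, 26, 27, 28)

[1] I1 dispatched to M1
[2] I1 operands ready
[7] I1 complete
[8] R4←I1
[9] I2 dispatched to M1
[10] I2 operands ready, I3 dispatched to A1
[11] I3 operands ready
[13] I3 complete
[14] R3←I3
[15] I2 complete
[16] R4←I2
[17] I4 dispatched to M0
[18] I4 operands ready, I5 dispatched to A0
[19] I5 operands ready
[20] I5 complete
[21] R2←I5
[23] I4 complete
[24] R4←I4
[25] I6 dispatched to A0
[26] I6 operands ready
[27] I6 complete
[28] R4←I6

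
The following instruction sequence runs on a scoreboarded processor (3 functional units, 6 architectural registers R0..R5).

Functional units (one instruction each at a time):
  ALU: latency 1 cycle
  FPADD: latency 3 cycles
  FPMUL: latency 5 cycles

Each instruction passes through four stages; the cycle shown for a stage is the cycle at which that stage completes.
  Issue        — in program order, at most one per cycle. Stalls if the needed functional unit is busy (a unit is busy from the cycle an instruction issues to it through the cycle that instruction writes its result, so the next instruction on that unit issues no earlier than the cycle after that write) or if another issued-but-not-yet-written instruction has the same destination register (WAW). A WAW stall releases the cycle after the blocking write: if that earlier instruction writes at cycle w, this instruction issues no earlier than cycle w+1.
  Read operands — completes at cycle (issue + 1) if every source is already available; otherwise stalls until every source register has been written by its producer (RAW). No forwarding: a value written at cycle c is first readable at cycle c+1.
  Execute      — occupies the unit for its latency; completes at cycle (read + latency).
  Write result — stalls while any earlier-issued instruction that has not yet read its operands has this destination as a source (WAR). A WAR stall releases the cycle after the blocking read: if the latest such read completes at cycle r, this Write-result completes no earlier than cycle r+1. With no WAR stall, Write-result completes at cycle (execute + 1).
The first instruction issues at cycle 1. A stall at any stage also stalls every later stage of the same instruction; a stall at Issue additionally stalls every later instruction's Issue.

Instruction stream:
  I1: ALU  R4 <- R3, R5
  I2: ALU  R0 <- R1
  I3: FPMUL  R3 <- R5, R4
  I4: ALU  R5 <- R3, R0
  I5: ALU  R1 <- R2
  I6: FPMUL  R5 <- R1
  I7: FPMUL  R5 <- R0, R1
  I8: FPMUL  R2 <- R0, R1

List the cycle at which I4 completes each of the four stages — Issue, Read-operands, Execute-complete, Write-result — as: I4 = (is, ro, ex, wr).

[1] I1 issues→ALU
[2] I1 reads
[3] I1 exec-done
[4] I1 writes R4
[5] I2 issues→ALU
[6] I2 reads · I3 issues→FPMUL
[7] I2 exec-done · I3 reads
[8] I2 writes R0
[9] I4 issues→ALU
[12] I3 exec-done
[13] I3 writes R3
[14] I4 reads
[15] I4 exec-done
[16] I4 writes R5
[17] I5 issues→ALU
[18] I5 reads · I6 issues→FPMUL
[19] I5 exec-done
[20] I5 writes R1
[21] I6 reads
[26] I6 exec-done
[27] I6 writes R5
[28] I7 issues→FPMUL
[29] I7 reads
[34] I7 exec-done
[35] I7 writes R5
[36] I8 issues→FPMUL
[37] I8 reads
[42] I8 exec-done
[43] I8 writes R2

I4 = (9, 14, 15, 16)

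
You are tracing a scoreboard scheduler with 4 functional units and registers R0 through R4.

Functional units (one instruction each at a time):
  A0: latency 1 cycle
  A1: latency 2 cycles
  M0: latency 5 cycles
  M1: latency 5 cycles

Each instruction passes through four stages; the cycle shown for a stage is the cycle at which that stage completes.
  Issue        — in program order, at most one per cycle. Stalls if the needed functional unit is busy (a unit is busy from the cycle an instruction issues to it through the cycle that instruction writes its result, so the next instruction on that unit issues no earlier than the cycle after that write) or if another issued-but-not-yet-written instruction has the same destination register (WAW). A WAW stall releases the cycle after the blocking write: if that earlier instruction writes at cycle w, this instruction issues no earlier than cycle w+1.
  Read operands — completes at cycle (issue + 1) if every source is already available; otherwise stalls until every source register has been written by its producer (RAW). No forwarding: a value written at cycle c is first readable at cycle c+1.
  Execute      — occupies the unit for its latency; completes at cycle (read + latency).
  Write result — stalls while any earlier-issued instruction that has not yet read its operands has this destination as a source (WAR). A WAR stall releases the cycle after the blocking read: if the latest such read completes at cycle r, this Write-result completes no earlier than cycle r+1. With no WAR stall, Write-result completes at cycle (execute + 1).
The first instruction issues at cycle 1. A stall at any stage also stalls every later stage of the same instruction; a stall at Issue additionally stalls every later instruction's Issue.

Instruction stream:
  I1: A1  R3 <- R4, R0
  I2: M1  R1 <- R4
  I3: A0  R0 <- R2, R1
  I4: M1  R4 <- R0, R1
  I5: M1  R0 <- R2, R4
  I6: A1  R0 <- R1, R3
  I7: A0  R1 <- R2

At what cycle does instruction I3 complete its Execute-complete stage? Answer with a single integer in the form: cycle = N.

I1: IS=1 RO=2 EX=4 WR=5
I2: IS=2 RO=3 EX=8 WR=9
I3: IS=3 RO=10 EX=11 WR=12  [RAW R1: wait I2 write@9]
I4: IS=10 RO=13 EX=18 WR=19  [struct: M1 busy until I2 writes@9; RAW R0: wait I3 write@12]
I5: IS=20 RO=21 EX=26 WR=27  [struct: M1 busy until I4 writes@19]
I6: IS=28 RO=29 EX=31 WR=32  [WAW R0: wait I5 write@27]
I7: IS=29 RO=30 EX=31 WR=32

cycle = 11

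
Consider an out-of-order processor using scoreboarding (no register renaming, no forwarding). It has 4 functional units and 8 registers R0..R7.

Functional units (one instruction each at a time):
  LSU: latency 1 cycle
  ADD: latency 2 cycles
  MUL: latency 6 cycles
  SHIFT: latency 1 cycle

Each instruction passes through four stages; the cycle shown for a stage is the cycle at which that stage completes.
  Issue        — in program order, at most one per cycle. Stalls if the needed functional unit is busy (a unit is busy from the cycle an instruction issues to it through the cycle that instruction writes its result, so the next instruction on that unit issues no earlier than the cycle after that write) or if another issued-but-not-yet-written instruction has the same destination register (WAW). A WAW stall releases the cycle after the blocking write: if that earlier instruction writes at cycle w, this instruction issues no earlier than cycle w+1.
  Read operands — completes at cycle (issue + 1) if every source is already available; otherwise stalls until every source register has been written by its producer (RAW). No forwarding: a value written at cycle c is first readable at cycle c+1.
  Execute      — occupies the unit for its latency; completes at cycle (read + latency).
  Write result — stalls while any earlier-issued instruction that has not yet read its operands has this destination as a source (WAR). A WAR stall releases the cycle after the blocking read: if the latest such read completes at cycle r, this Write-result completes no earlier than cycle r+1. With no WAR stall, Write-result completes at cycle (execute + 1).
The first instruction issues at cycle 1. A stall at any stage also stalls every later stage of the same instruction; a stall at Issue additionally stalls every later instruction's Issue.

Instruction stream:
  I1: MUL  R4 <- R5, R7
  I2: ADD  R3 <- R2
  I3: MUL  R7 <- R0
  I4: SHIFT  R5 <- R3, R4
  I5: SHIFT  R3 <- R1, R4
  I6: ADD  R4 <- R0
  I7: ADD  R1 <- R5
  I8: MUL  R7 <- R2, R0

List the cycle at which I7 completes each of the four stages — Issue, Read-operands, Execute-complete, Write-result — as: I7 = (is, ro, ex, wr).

I1: IS=1 RO=2 EX=8 WR=9
I2: IS=2 RO=3 EX=5 WR=6
I3: IS=10 RO=11 EX=17 WR=18  [struct: MUL busy until I1 writes@9]
I4: IS=11 RO=12 EX=13 WR=14
I5: IS=15 RO=16 EX=17 WR=18  [struct: SHIFT busy until I4 writes@14]
I6: IS=16 RO=17 EX=19 WR=20
I7: IS=21 RO=22 EX=24 WR=25  [struct: ADD busy until I6 writes@20]
I8: IS=22 RO=23 EX=29 WR=30

I7 = (21, 22, 24, 25)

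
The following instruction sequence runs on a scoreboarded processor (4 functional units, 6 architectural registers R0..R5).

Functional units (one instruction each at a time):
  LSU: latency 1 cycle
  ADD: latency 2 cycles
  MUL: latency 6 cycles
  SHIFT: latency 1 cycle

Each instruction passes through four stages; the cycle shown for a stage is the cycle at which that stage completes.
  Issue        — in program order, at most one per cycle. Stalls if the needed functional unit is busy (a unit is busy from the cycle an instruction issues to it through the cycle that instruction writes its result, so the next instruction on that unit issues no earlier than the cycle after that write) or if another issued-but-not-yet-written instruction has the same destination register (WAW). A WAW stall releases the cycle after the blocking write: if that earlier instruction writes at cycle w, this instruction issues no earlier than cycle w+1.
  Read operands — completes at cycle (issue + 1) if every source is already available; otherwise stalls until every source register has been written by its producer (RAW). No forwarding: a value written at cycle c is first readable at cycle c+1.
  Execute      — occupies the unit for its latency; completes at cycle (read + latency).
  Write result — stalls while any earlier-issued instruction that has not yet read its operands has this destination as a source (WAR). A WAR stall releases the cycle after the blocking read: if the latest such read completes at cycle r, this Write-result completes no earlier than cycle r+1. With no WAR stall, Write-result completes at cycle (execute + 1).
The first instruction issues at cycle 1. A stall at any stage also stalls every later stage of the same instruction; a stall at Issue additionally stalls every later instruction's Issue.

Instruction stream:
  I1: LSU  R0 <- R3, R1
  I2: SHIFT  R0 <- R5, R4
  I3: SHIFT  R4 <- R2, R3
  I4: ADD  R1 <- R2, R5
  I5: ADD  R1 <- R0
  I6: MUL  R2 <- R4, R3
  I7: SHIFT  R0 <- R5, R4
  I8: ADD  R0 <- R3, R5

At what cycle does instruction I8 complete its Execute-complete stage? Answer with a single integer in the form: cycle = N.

cycle 1: I1→LSU
cycle 2: I1 RO
cycle 3: I1 EX
cycle 4: I1 WR R0
cycle 5: I2→SHIFT
cycle 6: I2 RO
cycle 7: I2 EX
cycle 8: I2 WR R0
cycle 9: I3→SHIFT
cycle 10: I3 RO; I4→ADD
cycle 11: I3 EX; I4 RO
cycle 12: I3 WR R4
cycle 13: I4 EX
cycle 14: I4 WR R1
cycle 15: I5→ADD
cycle 16: I5 RO; I6→MUL
cycle 17: I6 RO; I7→SHIFT
cycle 18: I5 EX; I7 RO
cycle 19: I5 WR R1; I7 EX
cycle 20: I7 WR R0
cycle 21: I8→ADD
cycle 22: I8 RO
cycle 23: I6 EX
cycle 24: I6 WR R2; I8 EX
cycle 25: I8 WR R0

cycle = 24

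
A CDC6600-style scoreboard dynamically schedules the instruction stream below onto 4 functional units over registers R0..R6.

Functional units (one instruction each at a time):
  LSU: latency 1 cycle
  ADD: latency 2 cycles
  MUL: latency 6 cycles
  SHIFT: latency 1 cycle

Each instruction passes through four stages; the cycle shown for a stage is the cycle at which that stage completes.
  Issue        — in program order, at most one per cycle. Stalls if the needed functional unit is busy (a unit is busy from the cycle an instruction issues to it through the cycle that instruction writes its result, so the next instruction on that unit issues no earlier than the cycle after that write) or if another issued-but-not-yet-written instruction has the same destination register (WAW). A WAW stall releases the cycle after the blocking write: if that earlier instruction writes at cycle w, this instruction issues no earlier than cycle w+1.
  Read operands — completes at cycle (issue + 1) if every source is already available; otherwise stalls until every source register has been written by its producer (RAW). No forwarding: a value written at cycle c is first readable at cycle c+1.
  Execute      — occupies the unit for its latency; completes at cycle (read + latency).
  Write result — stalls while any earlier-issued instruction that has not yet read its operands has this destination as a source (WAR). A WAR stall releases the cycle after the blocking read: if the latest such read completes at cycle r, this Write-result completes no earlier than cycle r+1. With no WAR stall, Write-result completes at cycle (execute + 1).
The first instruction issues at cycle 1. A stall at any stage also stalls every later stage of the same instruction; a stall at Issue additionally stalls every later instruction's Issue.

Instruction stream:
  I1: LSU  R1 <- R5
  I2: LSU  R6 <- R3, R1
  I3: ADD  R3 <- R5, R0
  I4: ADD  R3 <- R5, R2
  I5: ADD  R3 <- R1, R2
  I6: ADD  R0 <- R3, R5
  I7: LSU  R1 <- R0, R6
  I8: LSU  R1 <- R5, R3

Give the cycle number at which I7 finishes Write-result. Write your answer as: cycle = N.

cycle = 28

cycle 1: issue I1 (LSU)
cycle 2: I1 read-ops
cycle 3: I1 finished on LSU
cycle 4: I1→R1
cycle 5: issue I2 (LSU)
cycle 6: I2 read-ops · issue I3 (ADD)
cycle 7: I2 finished on LSU · I3 read-ops
cycle 8: I2→R6
cycle 9: I3 finished on ADD
cycle 10: I3→R3
cycle 11: issue I4 (ADD)
cycle 12: I4 read-ops
cycle 14: I4 finished on ADD
cycle 15: I4→R3
cycle 16: issue I5 (ADD)
cycle 17: I5 read-ops
cycle 19: I5 finished on ADD
cycle 20: I5→R3
cycle 21: issue I6 (ADD)
cycle 22: I6 read-ops · issue I7 (LSU)
cycle 24: I6 finished on ADD
cycle 25: I6→R0
cycle 26: I7 read-ops
cycle 27: I7 finished on LSU
cycle 28: I7→R1
cycle 29: issue I8 (LSU)
cycle 30: I8 read-ops
cycle 31: I8 finished on LSU
cycle 32: I8→R1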